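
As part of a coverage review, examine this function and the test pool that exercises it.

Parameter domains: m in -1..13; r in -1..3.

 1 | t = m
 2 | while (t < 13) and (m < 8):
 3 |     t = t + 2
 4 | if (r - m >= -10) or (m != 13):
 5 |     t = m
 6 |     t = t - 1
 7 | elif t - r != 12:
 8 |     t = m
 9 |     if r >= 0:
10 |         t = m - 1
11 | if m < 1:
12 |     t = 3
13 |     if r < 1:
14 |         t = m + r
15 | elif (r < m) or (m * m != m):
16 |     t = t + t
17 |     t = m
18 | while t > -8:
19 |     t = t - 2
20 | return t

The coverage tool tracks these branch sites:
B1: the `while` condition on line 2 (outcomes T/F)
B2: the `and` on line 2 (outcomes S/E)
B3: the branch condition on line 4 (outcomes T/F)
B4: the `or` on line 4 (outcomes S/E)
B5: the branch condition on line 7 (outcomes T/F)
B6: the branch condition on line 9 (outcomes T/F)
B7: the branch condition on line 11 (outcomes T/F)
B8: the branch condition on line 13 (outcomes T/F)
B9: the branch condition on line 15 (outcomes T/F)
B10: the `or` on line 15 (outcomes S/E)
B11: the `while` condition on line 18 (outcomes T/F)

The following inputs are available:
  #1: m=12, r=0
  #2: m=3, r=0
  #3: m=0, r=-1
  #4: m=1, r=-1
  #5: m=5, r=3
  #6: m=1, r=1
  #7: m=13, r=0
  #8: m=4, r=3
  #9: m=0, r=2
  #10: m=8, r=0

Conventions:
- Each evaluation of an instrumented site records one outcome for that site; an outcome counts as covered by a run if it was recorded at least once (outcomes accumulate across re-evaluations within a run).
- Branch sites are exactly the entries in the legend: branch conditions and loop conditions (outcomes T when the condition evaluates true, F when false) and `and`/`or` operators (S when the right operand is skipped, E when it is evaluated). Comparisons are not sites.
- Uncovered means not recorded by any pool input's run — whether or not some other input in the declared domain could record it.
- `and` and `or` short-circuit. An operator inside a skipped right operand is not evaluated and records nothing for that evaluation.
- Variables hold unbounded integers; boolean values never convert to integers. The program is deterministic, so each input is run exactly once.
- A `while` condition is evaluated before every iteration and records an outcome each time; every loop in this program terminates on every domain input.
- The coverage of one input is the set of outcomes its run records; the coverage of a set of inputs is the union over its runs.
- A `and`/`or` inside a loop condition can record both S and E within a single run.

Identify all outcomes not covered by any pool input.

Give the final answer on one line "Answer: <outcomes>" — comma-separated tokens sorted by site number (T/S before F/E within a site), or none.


#1 (m=12, r=0) -> B2->E, B1->F, B4->E, B3->T, B7->F, B10->S, B9->T, B11->T, B11->T, B11->T, B11->T, B11->T, B11->T, B11->T, ...; covered: B1=F, B2=E, B3=T, B4=E, B7=F, B9=T, B10=S, B11=T, B11=F
#2 (m=3, r=0) -> B2->E, B1->T, B2->E, B1->T, B2->E, B1->T, B2->E, B1->T, B2->E, B1->T, B2->S, B1->F, B4->S, B3->T, ...; covered: B1=T, B1=F, B2=S, B2=E, B3=T, B4=S, B7=F, B9=T, B10=S, B11=T, B11=F
#3 (m=0, r=-1) -> B2->E, B1->T, B2->E, B1->T, B2->E, B1->T, B2->E, B1->T, B2->E, B1->T, B2->E, B1->T, B2->E, B1->T, ...; covered: B1=T, B1=F, B2=S, B2=E, B3=T, B4=S, B7=T, B8=T, B11=T, B11=F
#4 (m=1, r=-1) -> B2->E, B1->T, B2->E, B1->T, B2->E, B1->T, B2->E, B1->T, B2->E, B1->T, B2->E, B1->T, B2->S, B1->F, ...; covered: B1=T, B1=F, B2=S, B2=E, B3=T, B4=S, B7=F, B9=T, B10=S, B11=T, B11=F
#5 (m=5, r=3) -> B2->E, B1->T, B2->E, B1->T, B2->E, B1->T, B2->E, B1->T, B2->S, B1->F, B4->S, B3->T, B7->F, B10->S, ...; covered: B1=T, B1=F, B2=S, B2=E, B3=T, B4=S, B7=F, B9=T, B10=S, B11=T, B11=F
#6 (m=1, r=1) -> B2->E, B1->T, B2->E, B1->T, B2->E, B1->T, B2->E, B1->T, B2->E, B1->T, B2->E, B1->T, B2->S, B1->F, ...; covered: B1=T, B1=F, B2=S, B2=E, B3=T, B4=S, B7=F, B9=F, B10=E, B11=T, B11=F
#7 (m=13, r=0) -> B2->S, B1->F, B4->E, B3->F, B5->T, B6->T, B7->F, B10->S, B9->T, B11->T, B11->T, B11->T, B11->T, B11->T, ...; covered: B1=F, B2=S, B3=F, B4=E, B5=T, B6=T, B7=F, B9=T, B10=S, B11=T, B11=F
#8 (m=4, r=3) -> B2->E, B1->T, B2->E, B1->T, B2->E, B1->T, B2->E, B1->T, B2->E, B1->T, B2->S, B1->F, B4->S, B3->T, ...; covered: B1=T, B1=F, B2=S, B2=E, B3=T, B4=S, B7=F, B9=T, B10=S, B11=T, B11=F
#9 (m=0, r=2) -> B2->E, B1->T, B2->E, B1->T, B2->E, B1->T, B2->E, B1->T, B2->E, B1->T, B2->E, B1->T, B2->E, B1->T, ...; covered: B1=T, B1=F, B2=S, B2=E, B3=T, B4=S, B7=T, B8=F, B11=T, B11=F
#10 (m=8, r=0) -> B2->E, B1->F, B4->S, B3->T, B7->F, B10->S, B9->T, B11->T, B11->T, B11->T, B11->T, B11->T, B11->T, B11->T, ...; covered: B1=F, B2=E, B3=T, B4=S, B7=F, B9=T, B10=S, B11=T, B11=F
union over the pool: B1=T, B1=F, B2=S, B2=E, B3=T, B3=F, B4=S, B4=E, B5=T, B6=T, B7=T, B7=F, B8=T, B8=F, B9=T, B9=F, B10=S, B10=E, B11=T, B11=F
uncovered (2 of 22): B5=F, B6=F
Answer: B5=F, B6=F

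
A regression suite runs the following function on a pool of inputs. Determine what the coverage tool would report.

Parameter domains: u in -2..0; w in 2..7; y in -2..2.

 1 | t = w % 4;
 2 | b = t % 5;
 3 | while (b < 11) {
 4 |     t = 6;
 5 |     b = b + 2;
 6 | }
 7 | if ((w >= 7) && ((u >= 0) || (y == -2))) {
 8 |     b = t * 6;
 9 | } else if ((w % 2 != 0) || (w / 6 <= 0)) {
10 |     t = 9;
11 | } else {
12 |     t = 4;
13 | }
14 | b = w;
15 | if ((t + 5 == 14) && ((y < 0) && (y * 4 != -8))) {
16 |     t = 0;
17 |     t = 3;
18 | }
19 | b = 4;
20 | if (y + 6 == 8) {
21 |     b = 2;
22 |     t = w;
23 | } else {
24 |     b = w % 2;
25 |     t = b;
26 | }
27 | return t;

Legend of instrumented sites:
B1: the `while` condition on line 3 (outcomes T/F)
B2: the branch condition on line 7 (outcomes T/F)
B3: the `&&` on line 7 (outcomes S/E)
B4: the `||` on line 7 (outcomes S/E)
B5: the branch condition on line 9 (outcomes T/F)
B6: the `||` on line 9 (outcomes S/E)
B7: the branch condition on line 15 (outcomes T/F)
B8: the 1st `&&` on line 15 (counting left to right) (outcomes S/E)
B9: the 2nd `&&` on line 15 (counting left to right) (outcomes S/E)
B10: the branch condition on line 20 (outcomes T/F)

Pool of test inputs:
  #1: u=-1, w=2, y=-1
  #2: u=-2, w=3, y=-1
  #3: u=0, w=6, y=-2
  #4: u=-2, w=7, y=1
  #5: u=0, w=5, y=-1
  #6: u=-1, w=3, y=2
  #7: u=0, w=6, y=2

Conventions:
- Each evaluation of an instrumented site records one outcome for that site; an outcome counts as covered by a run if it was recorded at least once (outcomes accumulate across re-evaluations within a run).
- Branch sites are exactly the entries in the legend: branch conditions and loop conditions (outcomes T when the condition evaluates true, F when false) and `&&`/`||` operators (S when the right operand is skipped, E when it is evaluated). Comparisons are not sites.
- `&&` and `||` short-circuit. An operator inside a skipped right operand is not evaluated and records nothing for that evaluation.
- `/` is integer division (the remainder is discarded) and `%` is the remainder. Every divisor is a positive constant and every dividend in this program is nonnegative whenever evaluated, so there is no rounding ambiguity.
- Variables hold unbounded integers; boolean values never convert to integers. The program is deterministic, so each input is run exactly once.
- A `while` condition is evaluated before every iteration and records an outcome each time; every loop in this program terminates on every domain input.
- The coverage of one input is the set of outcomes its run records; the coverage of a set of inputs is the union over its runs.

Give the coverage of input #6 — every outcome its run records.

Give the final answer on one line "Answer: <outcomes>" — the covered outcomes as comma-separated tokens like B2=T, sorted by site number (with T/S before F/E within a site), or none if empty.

Tracing the run of input #6 (u=-1, w=3, y=2):
  B1->T, B1->T, B1->T, B1->T, B1->F, B3->S, B2->F, B6->S, B5->T, B8->E
  B9->S, B7->F, B10->T
collecting distinct outcomes: B1=T, B1=F, B2=F, B3=S, B5=T, B6=S, B7=F, B8=E, B9=S, B10=T

Answer: B1=T, B1=F, B2=F, B3=S, B5=T, B6=S, B7=F, B8=E, B9=S, B10=T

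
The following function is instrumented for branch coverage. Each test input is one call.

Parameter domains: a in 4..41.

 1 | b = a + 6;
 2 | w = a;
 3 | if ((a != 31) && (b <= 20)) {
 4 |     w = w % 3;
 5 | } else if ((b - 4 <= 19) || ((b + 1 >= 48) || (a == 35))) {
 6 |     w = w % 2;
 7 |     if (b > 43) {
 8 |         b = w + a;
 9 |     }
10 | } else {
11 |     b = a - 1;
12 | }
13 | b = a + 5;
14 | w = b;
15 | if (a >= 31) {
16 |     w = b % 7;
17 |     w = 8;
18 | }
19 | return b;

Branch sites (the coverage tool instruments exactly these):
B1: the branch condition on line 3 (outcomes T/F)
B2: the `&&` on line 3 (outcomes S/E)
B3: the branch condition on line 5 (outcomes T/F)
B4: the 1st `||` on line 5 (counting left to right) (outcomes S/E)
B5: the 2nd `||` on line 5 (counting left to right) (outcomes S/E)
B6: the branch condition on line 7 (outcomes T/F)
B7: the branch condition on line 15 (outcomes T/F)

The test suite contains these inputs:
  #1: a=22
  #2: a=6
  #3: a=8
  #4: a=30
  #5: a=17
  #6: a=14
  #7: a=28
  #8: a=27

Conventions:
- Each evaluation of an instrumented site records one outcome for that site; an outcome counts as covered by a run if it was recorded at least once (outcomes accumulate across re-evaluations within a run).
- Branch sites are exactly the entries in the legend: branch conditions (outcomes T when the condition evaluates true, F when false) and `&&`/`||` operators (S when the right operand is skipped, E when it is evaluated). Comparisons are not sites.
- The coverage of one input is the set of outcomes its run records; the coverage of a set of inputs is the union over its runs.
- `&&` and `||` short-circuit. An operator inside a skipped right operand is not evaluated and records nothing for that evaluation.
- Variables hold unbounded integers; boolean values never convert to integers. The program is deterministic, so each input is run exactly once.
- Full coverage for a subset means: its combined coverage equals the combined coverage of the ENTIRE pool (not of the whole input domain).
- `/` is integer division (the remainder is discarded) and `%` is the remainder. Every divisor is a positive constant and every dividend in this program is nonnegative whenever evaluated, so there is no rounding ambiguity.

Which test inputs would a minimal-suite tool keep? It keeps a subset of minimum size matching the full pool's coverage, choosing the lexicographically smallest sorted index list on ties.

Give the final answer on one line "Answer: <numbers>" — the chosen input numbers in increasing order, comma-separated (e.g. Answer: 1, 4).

run #1 (a=22) runs B2->E, B1->F, B4->E, B5->E, B3->F, B7->F; records B1=F, B2=E, B3=F, B4=E, B5=E, B7=F
run #2 (a=6) runs B2->E, B1->T, B7->F; records B1=T, B2=E, B7=F
run #3 (a=8) runs B2->E, B1->T, B7->F; records B1=T, B2=E, B7=F
run #4 (a=30) runs B2->E, B1->F, B4->E, B5->E, B3->F, B7->F; records B1=F, B2=E, B3=F, B4=E, B5=E, B7=F
run #5 (a=17) runs B2->E, B1->F, B4->S, B3->T, B6->F, B7->F; records B1=F, B2=E, B3=T, B4=S, B6=F, B7=F
run #6 (a=14) runs B2->E, B1->T, B7->F; records B1=T, B2=E, B7=F
run #7 (a=28) runs B2->E, B1->F, B4->E, B5->E, B3->F, B7->F; records B1=F, B2=E, B3=F, B4=E, B5=E, B7=F
run #8 (a=27) runs B2->E, B1->F, B4->E, B5->E, B3->F, B7->F; records B1=F, B2=E, B3=F, B4=E, B5=E, B7=F
together the pool reaches 10 outcomes: B1=T, B1=F, B2=E, B3=T, B3=F, B4=S, B4=E, B5=E, B6=F, B7=F
size 1 is not enough: best union over all size-1 subsets is 6/10
size 2 is not enough: best union over all size-2 subsets is 9/10
size 3: inputs {1, 2, 5} cover all 10 outcomes, and no lexicographically smaller subset of this size does

Answer: 1, 2, 5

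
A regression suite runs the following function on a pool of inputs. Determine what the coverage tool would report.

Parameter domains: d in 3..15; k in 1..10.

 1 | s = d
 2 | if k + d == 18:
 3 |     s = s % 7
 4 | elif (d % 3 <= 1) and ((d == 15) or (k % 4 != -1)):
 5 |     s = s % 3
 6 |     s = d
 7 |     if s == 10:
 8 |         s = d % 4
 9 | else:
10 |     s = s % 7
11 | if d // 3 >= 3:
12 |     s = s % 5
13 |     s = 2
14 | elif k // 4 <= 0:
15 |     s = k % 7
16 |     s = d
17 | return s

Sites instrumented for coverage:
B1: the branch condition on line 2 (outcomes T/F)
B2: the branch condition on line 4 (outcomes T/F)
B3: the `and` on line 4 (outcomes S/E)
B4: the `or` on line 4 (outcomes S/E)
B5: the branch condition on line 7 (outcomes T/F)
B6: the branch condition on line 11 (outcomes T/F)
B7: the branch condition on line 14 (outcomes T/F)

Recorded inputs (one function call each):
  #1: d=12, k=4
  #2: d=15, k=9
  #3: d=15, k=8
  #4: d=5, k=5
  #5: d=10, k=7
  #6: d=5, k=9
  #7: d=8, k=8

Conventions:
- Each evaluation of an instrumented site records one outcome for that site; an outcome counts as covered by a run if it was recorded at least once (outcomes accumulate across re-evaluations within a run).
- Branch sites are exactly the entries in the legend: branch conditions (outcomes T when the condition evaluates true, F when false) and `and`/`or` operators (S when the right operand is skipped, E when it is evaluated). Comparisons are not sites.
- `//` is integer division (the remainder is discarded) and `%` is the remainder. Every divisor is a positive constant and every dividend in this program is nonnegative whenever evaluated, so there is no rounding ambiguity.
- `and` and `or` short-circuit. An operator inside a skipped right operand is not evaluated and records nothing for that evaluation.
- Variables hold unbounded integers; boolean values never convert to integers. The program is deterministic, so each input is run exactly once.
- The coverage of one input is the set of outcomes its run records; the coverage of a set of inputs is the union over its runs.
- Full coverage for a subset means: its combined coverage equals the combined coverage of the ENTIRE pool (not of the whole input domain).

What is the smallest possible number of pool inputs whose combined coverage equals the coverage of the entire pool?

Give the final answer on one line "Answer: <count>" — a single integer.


input #1 (d=12, k=4): covers B1=F, B2=T, B3=E, B4=E, B5=F, B6=T
input #2 (d=15, k=9): covers B1=F, B2=T, B3=E, B4=S, B5=F, B6=T
input #3 (d=15, k=8): covers B1=F, B2=T, B3=E, B4=S, B5=F, B6=T
input #4 (d=5, k=5): covers B1=F, B2=F, B3=S, B6=F, B7=F
input #5 (d=10, k=7): covers B1=F, B2=T, B3=E, B4=E, B5=T, B6=T
input #6 (d=5, k=9): covers B1=F, B2=F, B3=S, B6=F, B7=F
input #7 (d=8, k=8): covers B1=F, B2=F, B3=S, B6=F, B7=F
the full pool covers 12 outcomes: B1=F, B2=T, B2=F, B3=S, B3=E, B4=S, B4=E, B5=T, B5=F, B6=T, B6=F, B7=F
no size-1 subset reaches all 12 outcomes (best union: 6/12)
no size-2 subset reaches all 12 outcomes (best union: 10/12)
at size 3, {2, 4, 5} reaches all 12 outcomes; every lexicographically earlier size-3 subset fails
Answer: 3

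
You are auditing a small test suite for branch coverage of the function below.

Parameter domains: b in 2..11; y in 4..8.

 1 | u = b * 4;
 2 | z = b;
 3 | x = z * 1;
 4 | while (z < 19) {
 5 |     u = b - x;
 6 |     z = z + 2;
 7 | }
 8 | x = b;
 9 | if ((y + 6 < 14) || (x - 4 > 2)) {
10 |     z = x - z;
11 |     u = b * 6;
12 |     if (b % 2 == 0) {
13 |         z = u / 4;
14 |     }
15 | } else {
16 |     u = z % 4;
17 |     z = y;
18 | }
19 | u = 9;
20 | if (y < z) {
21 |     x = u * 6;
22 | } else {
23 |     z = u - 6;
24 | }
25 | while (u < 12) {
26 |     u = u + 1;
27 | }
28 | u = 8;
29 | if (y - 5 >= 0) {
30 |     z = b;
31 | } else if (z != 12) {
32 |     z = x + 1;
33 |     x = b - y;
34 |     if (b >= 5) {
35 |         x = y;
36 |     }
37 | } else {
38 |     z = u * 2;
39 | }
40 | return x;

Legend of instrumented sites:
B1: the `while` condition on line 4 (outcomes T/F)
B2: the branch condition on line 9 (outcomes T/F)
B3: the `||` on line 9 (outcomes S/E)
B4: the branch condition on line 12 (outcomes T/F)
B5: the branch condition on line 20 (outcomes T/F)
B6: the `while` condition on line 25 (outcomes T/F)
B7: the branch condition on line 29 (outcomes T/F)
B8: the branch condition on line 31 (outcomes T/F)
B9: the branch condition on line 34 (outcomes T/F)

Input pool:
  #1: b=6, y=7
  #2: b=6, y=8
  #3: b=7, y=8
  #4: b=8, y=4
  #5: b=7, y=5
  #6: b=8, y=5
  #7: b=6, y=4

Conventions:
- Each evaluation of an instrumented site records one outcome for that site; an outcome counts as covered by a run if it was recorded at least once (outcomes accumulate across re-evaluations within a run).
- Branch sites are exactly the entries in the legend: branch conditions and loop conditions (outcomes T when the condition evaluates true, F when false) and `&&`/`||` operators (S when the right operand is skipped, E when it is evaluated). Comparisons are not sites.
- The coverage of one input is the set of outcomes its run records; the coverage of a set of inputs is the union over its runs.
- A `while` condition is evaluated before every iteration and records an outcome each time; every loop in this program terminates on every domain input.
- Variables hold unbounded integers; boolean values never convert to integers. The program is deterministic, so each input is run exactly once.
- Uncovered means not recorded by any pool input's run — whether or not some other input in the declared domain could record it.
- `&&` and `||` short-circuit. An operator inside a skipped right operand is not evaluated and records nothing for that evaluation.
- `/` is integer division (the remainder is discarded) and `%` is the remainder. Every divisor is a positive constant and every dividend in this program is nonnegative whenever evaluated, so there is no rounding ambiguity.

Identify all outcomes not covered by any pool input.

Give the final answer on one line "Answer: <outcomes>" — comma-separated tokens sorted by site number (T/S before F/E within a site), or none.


input #1, b=6, y=7: events B1->T, B1->T, B1->T, B1->T, B1->T, B1->T, B1->T, B1->F, B3->S, B2->T, B4->T, B5->T, B6->T, B6->T, ...; outcomes B1=T, B1=F, B2=T, B3=S, B4=T, B5=T, B6=T, B6=F, B7=T
input #2, b=6, y=8: events B1->T, B1->T, B1->T, B1->T, B1->T, B1->T, B1->T, B1->F, B3->E, B2->F, B5->F, B6->T, B6->T, B6->T, ...; outcomes B1=T, B1=F, B2=F, B3=E, B5=F, B6=T, B6=F, B7=T
input #3, b=7, y=8: events B1->T, B1->T, B1->T, B1->T, B1->T, B1->T, B1->F, B3->E, B2->T, B4->F, B5->F, B6->T, B6->T, B6->T, ...; outcomes B1=T, B1=F, B2=T, B3=E, B4=F, B5=F, B6=T, B6=F, B7=T
input #4, b=8, y=4: events B1->T, B1->T, B1->T, B1->T, B1->T, B1->T, B1->F, B3->S, B2->T, B4->T, B5->T, B6->T, B6->T, B6->T, ...; outcomes B1=T, B1=F, B2=T, B3=S, B4=T, B5=T, B6=T, B6=F, B7=F, B8=F
input #5, b=7, y=5: events B1->T, B1->T, B1->T, B1->T, B1->T, B1->T, B1->F, B3->S, B2->T, B4->F, B5->F, B6->T, B6->T, B6->T, ...; outcomes B1=T, B1=F, B2=T, B3=S, B4=F, B5=F, B6=T, B6=F, B7=T
input #6, b=8, y=5: events B1->T, B1->T, B1->T, B1->T, B1->T, B1->T, B1->F, B3->S, B2->T, B4->T, B5->T, B6->T, B6->T, B6->T, ...; outcomes B1=T, B1=F, B2=T, B3=S, B4=T, B5=T, B6=T, B6=F, B7=T
input #7, b=6, y=4: events B1->T, B1->T, B1->T, B1->T, B1->T, B1->T, B1->T, B1->F, B3->S, B2->T, B4->T, B5->T, B6->T, B6->T, ...; outcomes B1=T, B1=F, B2=T, B3=S, B4=T, B5=T, B6=T, B6=F, B7=F, B8=T, B9=T
union over the pool: B1=T, B1=F, B2=T, B2=F, B3=S, B3=E, B4=T, B4=F, B5=T, B5=F, B6=T, B6=F, B7=T, B7=F, B8=T, B8=F, B9=T
uncovered (1 of 18): B9=F
Answer: B9=F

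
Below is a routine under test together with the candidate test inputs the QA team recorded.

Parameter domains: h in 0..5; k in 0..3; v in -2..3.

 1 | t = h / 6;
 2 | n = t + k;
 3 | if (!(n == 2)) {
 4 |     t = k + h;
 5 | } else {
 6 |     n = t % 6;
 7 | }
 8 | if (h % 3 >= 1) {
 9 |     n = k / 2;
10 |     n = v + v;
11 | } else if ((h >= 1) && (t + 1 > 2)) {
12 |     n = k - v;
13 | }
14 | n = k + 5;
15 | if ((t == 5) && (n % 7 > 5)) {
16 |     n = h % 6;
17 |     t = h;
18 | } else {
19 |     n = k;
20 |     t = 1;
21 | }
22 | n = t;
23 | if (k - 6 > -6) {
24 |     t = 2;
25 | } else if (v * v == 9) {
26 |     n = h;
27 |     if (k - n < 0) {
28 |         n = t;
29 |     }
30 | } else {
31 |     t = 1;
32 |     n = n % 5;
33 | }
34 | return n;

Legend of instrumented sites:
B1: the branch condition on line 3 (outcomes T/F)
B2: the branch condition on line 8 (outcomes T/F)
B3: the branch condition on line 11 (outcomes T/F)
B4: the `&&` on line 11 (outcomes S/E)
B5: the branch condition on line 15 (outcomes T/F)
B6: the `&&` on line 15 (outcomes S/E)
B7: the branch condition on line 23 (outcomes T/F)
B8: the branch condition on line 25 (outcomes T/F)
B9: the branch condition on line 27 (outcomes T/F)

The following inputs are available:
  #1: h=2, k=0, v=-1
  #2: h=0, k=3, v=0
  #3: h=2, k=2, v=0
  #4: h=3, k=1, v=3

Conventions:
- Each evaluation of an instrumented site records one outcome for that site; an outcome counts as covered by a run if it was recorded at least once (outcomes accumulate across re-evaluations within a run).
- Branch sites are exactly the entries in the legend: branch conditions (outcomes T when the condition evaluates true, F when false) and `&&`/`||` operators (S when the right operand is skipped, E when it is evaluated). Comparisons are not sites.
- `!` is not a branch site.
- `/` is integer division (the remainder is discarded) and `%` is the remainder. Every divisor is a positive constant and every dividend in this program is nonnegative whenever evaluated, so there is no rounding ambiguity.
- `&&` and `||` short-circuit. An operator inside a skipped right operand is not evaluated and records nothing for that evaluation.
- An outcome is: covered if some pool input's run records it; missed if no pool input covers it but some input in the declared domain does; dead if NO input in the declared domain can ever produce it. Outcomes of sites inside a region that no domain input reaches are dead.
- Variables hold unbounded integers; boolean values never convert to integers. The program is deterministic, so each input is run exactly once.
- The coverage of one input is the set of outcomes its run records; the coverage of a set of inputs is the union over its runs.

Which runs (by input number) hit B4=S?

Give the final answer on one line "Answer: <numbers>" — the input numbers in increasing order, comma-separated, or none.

input #1 (h=2, k=0, v=-1): never hits B4=S
input #2 (h=0, k=3, v=0): hits B4=S
input #3 (h=2, k=2, v=0): never hits B4=S
input #4 (h=3, k=1, v=3): never hits B4=S

Answer: 2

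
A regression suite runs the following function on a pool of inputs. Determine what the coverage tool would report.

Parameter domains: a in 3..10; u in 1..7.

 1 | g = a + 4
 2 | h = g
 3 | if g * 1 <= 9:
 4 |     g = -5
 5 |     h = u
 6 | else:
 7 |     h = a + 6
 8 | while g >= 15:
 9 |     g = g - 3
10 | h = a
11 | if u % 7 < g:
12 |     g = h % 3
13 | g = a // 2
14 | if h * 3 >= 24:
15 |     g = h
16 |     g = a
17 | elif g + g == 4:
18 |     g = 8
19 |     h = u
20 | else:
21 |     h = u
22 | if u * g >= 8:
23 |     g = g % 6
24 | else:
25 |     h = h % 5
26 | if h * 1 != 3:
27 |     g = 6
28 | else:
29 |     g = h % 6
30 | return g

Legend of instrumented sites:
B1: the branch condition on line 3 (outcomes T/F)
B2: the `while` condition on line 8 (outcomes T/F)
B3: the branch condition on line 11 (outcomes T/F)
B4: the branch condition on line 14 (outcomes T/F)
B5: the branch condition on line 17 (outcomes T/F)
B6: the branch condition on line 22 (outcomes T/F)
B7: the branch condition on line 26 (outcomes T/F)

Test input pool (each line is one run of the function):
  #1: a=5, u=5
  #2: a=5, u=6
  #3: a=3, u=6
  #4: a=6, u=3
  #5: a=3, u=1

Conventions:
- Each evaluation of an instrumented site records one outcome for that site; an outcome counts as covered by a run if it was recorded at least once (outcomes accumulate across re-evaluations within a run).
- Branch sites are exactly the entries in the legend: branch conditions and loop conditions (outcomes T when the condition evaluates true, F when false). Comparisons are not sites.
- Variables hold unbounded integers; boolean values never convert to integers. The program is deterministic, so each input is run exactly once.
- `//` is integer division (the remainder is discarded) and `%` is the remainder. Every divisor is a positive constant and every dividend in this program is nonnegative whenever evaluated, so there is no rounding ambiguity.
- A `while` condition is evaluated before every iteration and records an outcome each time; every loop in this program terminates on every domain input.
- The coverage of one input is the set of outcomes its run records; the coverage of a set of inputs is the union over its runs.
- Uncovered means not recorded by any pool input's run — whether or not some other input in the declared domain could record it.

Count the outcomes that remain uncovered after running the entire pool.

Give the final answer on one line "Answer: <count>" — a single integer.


#1 (a=5, u=5) -> B1->T, B2->F, B3->F, B4->F, B5->T, B6->T, B7->T; covered: B1=T, B2=F, B3=F, B4=F, B5=T, B6=T, B7=T
#2 (a=5, u=6) -> B1->T, B2->F, B3->F, B4->F, B5->T, B6->T, B7->T; covered: B1=T, B2=F, B3=F, B4=F, B5=T, B6=T, B7=T
#3 (a=3, u=6) -> B1->T, B2->F, B3->F, B4->F, B5->F, B6->F, B7->T; covered: B1=T, B2=F, B3=F, B4=F, B5=F, B6=F, B7=T
#4 (a=6, u=3) -> B1->F, B2->F, B3->T, B4->F, B5->F, B6->T, B7->F; covered: B1=F, B2=F, B3=T, B4=F, B5=F, B6=T, B7=F
#5 (a=3, u=1) -> B1->T, B2->F, B3->F, B4->F, B5->F, B6->F, B7->T; covered: B1=T, B2=F, B3=F, B4=F, B5=F, B6=F, B7=T
union over the pool: B1=T, B1=F, B2=F, B3=T, B3=F, B4=F, B5=T, B5=F, B6=T, B6=F, B7=T, B7=F
uncovered (2 of 14): B2=T, B4=T
Answer: 2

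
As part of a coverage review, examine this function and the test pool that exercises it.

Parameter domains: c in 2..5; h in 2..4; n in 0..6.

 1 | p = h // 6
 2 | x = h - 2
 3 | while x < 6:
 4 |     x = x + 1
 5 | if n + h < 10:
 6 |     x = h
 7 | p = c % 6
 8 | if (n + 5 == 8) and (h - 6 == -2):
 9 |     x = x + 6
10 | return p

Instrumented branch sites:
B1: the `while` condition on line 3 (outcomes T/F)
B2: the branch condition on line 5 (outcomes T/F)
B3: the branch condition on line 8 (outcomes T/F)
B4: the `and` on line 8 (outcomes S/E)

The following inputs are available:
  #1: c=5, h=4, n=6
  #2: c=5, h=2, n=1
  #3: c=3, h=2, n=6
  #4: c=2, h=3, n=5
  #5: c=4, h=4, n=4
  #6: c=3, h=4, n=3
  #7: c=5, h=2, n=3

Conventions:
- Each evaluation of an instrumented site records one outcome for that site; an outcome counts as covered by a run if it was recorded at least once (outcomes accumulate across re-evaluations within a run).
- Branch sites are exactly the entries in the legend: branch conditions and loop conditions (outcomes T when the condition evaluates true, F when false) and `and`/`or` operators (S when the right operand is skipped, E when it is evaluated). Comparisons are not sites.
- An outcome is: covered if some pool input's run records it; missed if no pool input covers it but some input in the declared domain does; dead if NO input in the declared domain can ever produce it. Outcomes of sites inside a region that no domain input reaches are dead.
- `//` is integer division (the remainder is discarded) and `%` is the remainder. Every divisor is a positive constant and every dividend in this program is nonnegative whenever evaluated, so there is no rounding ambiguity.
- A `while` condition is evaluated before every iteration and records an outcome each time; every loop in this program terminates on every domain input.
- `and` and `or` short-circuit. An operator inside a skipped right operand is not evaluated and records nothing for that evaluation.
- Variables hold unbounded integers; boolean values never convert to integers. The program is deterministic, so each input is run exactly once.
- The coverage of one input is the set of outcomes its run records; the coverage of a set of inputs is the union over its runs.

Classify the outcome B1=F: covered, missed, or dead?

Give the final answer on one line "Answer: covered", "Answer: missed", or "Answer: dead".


B1=F is recorded by pool input(s) 1, 2, 3, 4, 5, 6, 7 -> covered
Answer: covered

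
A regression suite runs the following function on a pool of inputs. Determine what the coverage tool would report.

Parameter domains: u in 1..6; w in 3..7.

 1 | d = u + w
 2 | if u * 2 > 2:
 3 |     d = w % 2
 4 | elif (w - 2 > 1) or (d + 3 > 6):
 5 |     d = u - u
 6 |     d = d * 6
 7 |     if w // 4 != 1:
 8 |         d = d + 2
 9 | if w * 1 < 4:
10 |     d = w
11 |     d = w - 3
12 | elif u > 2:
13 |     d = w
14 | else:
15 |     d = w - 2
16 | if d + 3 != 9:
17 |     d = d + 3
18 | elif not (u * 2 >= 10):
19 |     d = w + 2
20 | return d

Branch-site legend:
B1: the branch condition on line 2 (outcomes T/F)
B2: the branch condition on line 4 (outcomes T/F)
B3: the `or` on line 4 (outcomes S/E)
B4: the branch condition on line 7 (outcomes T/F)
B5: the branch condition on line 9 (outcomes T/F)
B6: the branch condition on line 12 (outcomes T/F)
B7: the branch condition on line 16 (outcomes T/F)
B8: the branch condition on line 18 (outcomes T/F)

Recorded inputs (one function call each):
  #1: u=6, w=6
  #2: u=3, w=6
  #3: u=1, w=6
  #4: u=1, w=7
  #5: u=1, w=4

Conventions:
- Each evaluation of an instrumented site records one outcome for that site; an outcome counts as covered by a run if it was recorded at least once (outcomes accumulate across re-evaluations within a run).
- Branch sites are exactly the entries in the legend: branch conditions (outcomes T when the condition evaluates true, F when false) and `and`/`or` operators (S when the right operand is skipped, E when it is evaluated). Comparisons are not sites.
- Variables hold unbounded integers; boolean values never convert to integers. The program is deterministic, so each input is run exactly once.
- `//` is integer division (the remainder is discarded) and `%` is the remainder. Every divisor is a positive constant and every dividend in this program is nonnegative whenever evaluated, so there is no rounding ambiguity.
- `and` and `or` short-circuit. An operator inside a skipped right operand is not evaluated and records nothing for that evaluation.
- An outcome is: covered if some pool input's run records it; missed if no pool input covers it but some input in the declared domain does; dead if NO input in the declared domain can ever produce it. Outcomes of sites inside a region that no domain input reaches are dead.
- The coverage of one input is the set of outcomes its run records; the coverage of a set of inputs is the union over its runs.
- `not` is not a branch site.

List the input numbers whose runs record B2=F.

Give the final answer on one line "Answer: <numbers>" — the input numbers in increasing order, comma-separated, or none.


input #1 (u=6, w=6): misses B2=F
input #2 (u=3, w=6): misses B2=F
input #3 (u=1, w=6): misses B2=F
input #4 (u=1, w=7): misses B2=F
input #5 (u=1, w=4): misses B2=F
Answer: none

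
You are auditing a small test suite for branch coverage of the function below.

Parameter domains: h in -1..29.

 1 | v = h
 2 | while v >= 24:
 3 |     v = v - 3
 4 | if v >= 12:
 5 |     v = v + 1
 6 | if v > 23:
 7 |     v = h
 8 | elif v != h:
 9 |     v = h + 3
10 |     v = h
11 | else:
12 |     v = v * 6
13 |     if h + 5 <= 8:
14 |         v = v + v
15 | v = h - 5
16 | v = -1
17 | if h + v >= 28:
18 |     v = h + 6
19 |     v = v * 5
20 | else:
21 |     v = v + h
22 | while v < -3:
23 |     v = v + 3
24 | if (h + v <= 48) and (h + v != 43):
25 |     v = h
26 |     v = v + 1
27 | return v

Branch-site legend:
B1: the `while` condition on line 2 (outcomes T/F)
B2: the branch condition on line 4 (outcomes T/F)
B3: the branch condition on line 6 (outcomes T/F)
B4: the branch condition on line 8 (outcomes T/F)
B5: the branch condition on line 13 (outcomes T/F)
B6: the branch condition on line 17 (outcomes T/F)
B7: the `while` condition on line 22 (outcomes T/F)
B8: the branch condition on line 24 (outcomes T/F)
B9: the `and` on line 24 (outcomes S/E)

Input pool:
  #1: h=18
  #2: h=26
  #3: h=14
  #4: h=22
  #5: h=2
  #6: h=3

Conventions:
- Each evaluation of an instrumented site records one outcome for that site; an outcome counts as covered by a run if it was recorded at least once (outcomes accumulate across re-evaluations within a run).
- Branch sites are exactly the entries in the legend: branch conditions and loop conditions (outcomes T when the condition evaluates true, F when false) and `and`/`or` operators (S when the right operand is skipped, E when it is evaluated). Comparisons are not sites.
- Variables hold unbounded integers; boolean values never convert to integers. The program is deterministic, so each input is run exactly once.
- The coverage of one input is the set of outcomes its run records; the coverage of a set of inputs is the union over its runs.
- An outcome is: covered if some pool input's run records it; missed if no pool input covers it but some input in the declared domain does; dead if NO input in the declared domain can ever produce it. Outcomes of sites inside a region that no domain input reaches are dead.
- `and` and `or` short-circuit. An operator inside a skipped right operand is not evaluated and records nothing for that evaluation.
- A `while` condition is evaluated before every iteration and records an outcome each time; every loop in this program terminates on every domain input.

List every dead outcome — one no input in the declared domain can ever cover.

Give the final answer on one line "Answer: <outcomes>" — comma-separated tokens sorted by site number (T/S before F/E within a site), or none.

checking every outcome against all 31 domain inputs:
  B7=T: never recorded by any domain input -> dead
  reachable outcomes have witnesses, e.g. B1=T (e.g. h=24), B1=F (e.g. h=-1), B2=T (e.g. h=12), B2=F (e.g. h=-1)

Answer: B7=T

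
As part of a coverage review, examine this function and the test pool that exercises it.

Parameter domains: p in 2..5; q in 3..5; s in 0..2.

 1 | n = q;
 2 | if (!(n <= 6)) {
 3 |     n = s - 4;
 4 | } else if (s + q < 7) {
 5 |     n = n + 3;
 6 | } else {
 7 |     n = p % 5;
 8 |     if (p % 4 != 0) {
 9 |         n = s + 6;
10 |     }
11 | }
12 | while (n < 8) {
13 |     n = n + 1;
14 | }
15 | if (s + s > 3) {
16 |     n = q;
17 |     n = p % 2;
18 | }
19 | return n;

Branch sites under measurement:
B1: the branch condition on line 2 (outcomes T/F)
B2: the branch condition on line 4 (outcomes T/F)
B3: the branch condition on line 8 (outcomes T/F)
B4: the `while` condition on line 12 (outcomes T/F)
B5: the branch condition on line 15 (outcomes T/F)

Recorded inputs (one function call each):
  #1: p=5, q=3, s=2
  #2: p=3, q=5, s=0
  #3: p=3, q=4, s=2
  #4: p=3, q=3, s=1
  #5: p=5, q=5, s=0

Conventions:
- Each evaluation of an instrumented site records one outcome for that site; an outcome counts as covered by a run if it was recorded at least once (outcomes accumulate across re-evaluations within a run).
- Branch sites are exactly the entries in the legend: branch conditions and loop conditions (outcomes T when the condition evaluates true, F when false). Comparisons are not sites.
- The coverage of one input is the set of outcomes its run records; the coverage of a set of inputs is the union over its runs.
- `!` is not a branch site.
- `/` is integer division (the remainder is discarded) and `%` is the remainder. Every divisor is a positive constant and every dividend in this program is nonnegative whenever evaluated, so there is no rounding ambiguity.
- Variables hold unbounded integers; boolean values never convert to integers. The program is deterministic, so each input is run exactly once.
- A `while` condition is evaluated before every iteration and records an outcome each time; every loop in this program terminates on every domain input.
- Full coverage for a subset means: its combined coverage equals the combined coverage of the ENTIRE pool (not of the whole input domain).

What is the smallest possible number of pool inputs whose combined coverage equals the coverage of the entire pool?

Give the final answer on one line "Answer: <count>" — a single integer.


#1 (p=5, q=3, s=2) -> covered: B1=F, B2=T, B4=T, B4=F, B5=T
#2 (p=3, q=5, s=0) -> covered: B1=F, B2=T, B4=F, B5=F
#3 (p=3, q=4, s=2) -> covered: B1=F, B2=T, B4=T, B4=F, B5=T
#4 (p=3, q=3, s=1) -> covered: B1=F, B2=T, B4=T, B4=F, B5=F
#5 (p=5, q=5, s=0) -> covered: B1=F, B2=T, B4=F, B5=F
the full pool covers 6 outcomes: B1=F, B2=T, B4=T, B4=F, B5=T, B5=F
no size-1 subset reaches all 6 outcomes (best union: 5/6)
the canonical winner is {1, 2}: size 2, full 6-outcome coverage, earliest index list among size-2 covers
Answer: 2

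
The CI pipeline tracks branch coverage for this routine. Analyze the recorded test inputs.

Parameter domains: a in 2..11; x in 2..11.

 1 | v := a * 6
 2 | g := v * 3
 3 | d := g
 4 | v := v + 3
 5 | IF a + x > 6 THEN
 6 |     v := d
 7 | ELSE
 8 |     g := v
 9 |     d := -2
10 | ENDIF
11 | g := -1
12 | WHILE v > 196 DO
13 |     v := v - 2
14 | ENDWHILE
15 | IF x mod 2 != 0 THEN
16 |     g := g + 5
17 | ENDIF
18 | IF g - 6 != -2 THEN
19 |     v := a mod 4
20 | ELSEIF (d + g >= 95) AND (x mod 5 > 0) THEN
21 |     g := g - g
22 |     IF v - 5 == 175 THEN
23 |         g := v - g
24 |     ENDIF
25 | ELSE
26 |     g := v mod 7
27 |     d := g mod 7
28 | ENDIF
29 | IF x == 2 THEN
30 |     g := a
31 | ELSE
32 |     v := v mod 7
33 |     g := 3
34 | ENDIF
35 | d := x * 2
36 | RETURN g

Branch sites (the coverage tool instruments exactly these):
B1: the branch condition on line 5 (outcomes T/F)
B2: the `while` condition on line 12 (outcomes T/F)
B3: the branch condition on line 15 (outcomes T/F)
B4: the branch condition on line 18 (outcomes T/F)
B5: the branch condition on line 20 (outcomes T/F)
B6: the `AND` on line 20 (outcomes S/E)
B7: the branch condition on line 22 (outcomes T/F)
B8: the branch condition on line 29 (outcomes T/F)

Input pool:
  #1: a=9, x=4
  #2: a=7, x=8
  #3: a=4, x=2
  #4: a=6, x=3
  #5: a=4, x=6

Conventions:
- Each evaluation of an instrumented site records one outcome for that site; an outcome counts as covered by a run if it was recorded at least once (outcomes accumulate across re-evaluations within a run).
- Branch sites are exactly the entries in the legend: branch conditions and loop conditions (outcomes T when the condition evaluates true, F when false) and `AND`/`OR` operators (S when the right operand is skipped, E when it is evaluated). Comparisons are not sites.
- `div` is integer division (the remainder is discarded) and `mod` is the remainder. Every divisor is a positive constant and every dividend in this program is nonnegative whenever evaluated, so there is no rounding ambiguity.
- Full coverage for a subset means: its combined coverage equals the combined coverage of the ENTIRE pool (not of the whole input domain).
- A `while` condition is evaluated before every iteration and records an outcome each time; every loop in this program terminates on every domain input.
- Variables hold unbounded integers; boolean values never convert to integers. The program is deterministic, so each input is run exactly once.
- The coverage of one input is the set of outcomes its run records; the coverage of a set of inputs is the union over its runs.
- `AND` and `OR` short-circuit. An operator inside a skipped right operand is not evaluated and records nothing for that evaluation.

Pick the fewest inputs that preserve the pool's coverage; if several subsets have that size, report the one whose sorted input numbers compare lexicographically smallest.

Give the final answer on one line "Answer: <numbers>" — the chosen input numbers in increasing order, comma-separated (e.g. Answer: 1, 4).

test 1 (a=9, x=4) fires B1->T, B2->F, B3->F, B4->T, B8->F; hits B1=T, B2=F, B3=F, B4=T, B8=F
test 2 (a=7, x=8) fires B1->T, B2->F, B3->F, B4->T, B8->F; hits B1=T, B2=F, B3=F, B4=T, B8=F
test 3 (a=4, x=2) fires B1->F, B2->F, B3->F, B4->T, B8->T; hits B1=F, B2=F, B3=F, B4=T, B8=T
test 4 (a=6, x=3) fires B1->T, B2->F, B3->T, B4->F, B6->E, B5->T, B7->F, B8->F; hits B1=T, B2=F, B3=T, B4=F, B5=T, B6=E, B7=F, B8=F
test 5 (a=4, x=6) fires B1->T, B2->F, B3->F, B4->T, B8->F; hits B1=T, B2=F, B3=F, B4=T, B8=F
union over all inputs: B1=T, B1=F, B2=F, B3=T, B3=F, B4=T, B4=F, B5=T, B6=E, B7=F, B8=T, B8=F (12 outcomes)
no size-1 subset reaches all 12 outcomes (best union: 8/12)
size 2: inputs {3, 4} cover all 12 outcomes, and no lexicographically smaller subset of this size does

Answer: 3, 4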